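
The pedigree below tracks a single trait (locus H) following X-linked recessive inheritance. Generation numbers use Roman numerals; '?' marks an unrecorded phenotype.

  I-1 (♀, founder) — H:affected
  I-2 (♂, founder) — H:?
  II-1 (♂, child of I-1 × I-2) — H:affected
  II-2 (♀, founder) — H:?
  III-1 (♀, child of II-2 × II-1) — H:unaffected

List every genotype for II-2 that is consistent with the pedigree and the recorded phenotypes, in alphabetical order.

H/I-1 aff ·: X^hX^h
H/I-2 ? ·: X^HY|X^hY
H/II-1 aff I-1×I-2: X^hY
H/II-2 ? ·: X^HX^H|X^HX^h
H/III-1 un II-2×II-1: X^HX^h
⇒ H over [I-1,I-2,II-1,II-2,III-1]: 4 consistent

II-2 ∈ {X^HX^H, X^HX^h}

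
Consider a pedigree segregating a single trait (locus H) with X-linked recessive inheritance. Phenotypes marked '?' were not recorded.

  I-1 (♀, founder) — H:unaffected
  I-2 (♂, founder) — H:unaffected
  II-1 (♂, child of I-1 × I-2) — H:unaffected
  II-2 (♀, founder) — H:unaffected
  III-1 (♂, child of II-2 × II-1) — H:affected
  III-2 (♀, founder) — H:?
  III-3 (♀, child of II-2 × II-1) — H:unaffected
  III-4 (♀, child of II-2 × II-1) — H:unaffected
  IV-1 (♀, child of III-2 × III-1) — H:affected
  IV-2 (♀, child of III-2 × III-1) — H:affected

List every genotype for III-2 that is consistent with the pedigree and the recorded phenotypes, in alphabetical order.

H/I-1 un ·: X^HX^H|X^HX^h
H/I-2 un ·: X^HY
H/II-1 un I-1×I-2: X^HY
H/II-2 un ·: X^HX^h
H/III-1 aff II-2×II-1: X^hY
H/III-2 ? ·: X^HX^h|X^hX^h
H/III-3 un II-2×II-1: X^HX^H|X^HX^h
H/III-4 un II-2×II-1: X^HX^H|X^HX^h
H/IV-1 aff III-2×III-1: X^hX^h
H/IV-2 aff III-2×III-1: X^hX^h
⇒ H over [I-1,I-2,II-1,II-2,III-1,III-2,III-3,III-4,IV-1,IV-2]: 16 consistent

III-2 ∈ {X^HX^h, X^hX^h}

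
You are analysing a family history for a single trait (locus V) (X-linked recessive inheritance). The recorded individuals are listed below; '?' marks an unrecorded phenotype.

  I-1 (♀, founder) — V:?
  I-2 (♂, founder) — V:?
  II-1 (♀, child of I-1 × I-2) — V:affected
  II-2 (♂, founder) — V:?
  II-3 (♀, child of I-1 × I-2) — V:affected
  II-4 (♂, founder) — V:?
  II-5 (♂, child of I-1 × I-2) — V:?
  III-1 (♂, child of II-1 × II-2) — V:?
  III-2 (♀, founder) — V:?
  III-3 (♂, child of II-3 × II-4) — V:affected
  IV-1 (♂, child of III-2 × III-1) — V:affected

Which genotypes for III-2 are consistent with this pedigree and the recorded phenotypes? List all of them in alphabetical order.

V/I-1 ? ·: X^VX^v|X^vX^v
V/I-2 ? ·: X^vY
V/II-1 aff I-1×I-2: X^vX^v
V/II-2 ? ·: X^VY|X^vY
V/II-3 aff I-1×I-2: X^vX^v
V/II-4 ? ·: X^VY|X^vY
V/II-5 ? I-1×I-2: X^VY|X^vY
V/III-1 ? II-1×II-2: X^vY
V/III-2 ? ·: X^VX^v|X^vX^v
V/III-3 aff II-3×II-4: X^vY
V/IV-1 aff III-2×III-1: X^vY
⇒ V over [I-1,I-2,II-1,II-2,II-3,II-4,II-5,III-1,III-2,III-3,IV-1]: 24 consistent

III-2 ∈ {X^VX^v, X^vX^v}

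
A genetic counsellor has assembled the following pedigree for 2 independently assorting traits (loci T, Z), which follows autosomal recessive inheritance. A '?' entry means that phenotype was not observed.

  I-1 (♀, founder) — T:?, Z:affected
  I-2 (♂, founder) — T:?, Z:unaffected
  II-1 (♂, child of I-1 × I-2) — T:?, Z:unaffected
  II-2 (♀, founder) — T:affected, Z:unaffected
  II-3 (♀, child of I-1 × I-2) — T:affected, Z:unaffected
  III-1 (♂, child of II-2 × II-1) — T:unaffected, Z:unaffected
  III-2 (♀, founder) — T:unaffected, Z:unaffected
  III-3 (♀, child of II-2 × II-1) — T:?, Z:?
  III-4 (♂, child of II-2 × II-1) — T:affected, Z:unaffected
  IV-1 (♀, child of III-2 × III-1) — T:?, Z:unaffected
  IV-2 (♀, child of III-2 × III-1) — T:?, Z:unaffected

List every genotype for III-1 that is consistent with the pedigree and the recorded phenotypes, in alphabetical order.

T/I-1 ? ·: Tt|tt
T/I-2 ? ·: Tt|tt
T/II-1 ? I-1×I-2: Tt
T/II-2 aff ·: tt
T/II-3 aff I-1×I-2: tt
T/III-1 un II-2×II-1: Tt
T/III-2 un ·: TT|Tt
T/III-3 ? II-2×II-1: Tt|tt
T/III-4 aff II-2×II-1: tt
T/IV-1 ? III-2×III-1: TT|Tt|tt
T/IV-2 ? III-2×III-1: TT|Tt|tt
⇒ T over [I-1,I-2,II-1,II-2,II-3,III-1,III-2,III-3,III-4,IV-1,IV-2]: 78 consistent
Z/I-1 aff ·: zz
Z/I-2 un ·: ZZ|Zz
Z/II-1 un I-1×I-2: Zz
Z/II-2 un ·: ZZ|Zz
Z/II-3 un I-1×I-2: Zz
Z/III-1 un II-2×II-1: ZZ|Zz
Z/III-2 un ·: ZZ|Zz
Z/III-3 ? II-2×II-1: ZZ|Zz|zz
Z/III-4 un II-2×II-1: ZZ|Zz
Z/IV-1 un III-2×III-1: ZZ|Zz
Z/IV-2 un III-2×III-1: ZZ|Zz
⇒ Z over [I-1,I-2,II-1,II-2,II-3,III-1,III-2,III-3,III-4,IV-1,IV-2]: 260 consistent

III-1 ∈ {Tt ZZ, Tt Zz}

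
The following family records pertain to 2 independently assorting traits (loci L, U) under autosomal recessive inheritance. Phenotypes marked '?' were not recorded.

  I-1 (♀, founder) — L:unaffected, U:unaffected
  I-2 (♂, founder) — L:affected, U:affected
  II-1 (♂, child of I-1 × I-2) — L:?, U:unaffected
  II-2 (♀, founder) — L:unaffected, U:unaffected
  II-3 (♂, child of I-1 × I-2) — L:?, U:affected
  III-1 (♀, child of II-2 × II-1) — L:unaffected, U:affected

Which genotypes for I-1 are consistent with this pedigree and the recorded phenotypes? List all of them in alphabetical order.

I-1 ∈ {LL Uu, Ll Uu}

L/I-1 un ·: LL|Ll
L/I-2 aff ·: ll
L/II-1 ? I-1×I-2: Ll|ll
L/II-2 un ·: LL|Ll
L/II-3 ? I-1×I-2: Ll|ll
L/III-1 un II-2×II-1: LL|Ll
⇒ L over [I-1,I-2,II-1,II-2,II-3,III-1]: 16 consistent
U/I-1 un ·: Uu
U/I-2 aff ·: uu
U/II-1 un I-1×I-2: Uu
U/II-2 un ·: Uu
U/II-3 aff I-1×I-2: uu
U/III-1 aff II-2×II-1: uu
⇒ U over [I-1,I-2,II-1,II-2,II-3,III-1]: 1 consistent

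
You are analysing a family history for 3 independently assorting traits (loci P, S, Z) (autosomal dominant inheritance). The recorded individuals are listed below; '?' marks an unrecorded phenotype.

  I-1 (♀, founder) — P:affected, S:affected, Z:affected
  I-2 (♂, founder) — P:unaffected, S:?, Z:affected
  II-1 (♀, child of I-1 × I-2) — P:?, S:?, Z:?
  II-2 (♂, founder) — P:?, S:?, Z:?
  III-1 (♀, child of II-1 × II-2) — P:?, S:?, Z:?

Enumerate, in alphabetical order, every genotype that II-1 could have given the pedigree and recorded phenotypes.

II-1 ∈ {Pp SS ZZ, Pp SS Zz, Pp SS zz, Pp Ss ZZ, Pp Ss Zz, Pp Ss zz, Pp ss ZZ, Pp ss Zz, Pp ss zz, pp SS ZZ, pp SS Zz, pp SS zz, pp Ss ZZ, pp Ss Zz, pp Ss zz, pp ss ZZ, pp ss Zz, pp ss zz}

P/I-1 aff ·: Pp|PP
P/I-2 un ·: pp
P/II-1 ? I-1×I-2: pp|Pp
P/II-2 ? ·: pp|Pp|PP
P/III-1 ? II-1×II-2: pp|Pp|PP
⇒ P over [I-1,I-2,II-1,II-2,III-1]: 18 consistent
S/I-1 aff ·: Ss|SS
S/I-2 ? ·: ss|Ss|SS
S/II-1 ? I-1×I-2: ss|Ss|SS
S/II-2 ? ·: ss|Ss|SS
S/III-1 ? II-1×II-2: ss|Ss|SS
⇒ S over [I-1,I-2,II-1,II-2,III-1]: 59 consistent
Z/I-1 aff ·: Zz|ZZ
Z/I-2 aff ·: Zz|ZZ
Z/II-1 ? I-1×I-2: zz|Zz|ZZ
Z/II-2 ? ·: zz|Zz|ZZ
Z/III-1 ? II-1×II-2: zz|Zz|ZZ
⇒ Z over [I-1,I-2,II-1,II-2,III-1]: 41 consistent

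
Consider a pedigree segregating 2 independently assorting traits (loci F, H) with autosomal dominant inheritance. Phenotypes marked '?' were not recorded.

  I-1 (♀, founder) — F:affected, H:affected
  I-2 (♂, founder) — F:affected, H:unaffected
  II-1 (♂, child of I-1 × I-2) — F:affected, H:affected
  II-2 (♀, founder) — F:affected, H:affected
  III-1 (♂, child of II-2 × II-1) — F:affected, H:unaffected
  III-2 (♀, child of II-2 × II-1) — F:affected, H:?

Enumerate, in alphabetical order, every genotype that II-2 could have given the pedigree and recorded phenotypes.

F/I-1 aff ·: Ff|FF
F/I-2 aff ·: Ff|FF
F/II-1 aff I-1×I-2: Ff|FF
F/II-2 aff ·: Ff|FF
F/III-1 aff II-2×II-1: Ff|FF
F/III-2 aff II-2×II-1: Ff|FF
⇒ F over [I-1,I-2,II-1,II-2,III-1,III-2]: 44 consistent
H/I-1 aff ·: Hh|HH
H/I-2 un ·: hh
H/II-1 aff I-1×I-2: Hh
H/II-2 aff ·: Hh
H/III-1 un II-2×II-1: hh
H/III-2 ? II-2×II-1: hh|Hh|HH
⇒ H over [I-1,I-2,II-1,II-2,III-1,III-2]: 6 consistent

II-2 ∈ {FF Hh, Ff Hh}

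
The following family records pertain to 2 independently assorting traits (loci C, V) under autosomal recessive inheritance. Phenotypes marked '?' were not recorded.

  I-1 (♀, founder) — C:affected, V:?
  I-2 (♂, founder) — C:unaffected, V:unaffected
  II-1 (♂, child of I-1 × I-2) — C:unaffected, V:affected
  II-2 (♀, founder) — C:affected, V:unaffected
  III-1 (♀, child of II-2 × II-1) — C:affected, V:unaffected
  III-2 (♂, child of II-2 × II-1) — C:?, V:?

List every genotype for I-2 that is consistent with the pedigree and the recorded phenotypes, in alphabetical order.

I-2 ∈ {CC Vv, Cc Vv}

C/I-1 aff ·: cc
C/I-2 un ·: CC|Cc
C/II-1 un I-1×I-2: Cc
C/II-2 aff ·: cc
C/III-1 aff II-2×II-1: cc
C/III-2 ? II-2×II-1: Cc|cc
⇒ C over [I-1,I-2,II-1,II-2,III-1,III-2]: 4 consistent
V/I-1 ? ·: Vv|vv
V/I-2 un ·: Vv
V/II-1 aff I-1×I-2: vv
V/II-2 un ·: VV|Vv
V/III-1 un II-2×II-1: Vv
V/III-2 ? II-2×II-1: Vv|vv
⇒ V over [I-1,I-2,II-1,II-2,III-1,III-2]: 6 consistent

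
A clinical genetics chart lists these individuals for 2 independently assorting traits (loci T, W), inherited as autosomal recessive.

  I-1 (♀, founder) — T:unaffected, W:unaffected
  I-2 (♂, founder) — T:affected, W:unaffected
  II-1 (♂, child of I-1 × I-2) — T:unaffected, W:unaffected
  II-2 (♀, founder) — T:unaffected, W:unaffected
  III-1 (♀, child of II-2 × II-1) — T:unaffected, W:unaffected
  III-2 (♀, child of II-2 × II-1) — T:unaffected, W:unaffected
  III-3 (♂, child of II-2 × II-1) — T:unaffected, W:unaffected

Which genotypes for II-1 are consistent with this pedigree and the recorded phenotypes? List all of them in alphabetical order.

T/I-1 un ·: TT|Tt
T/I-2 aff ·: tt
T/II-1 un I-1×I-2: Tt
T/II-2 un ·: TT|Tt
T/III-1 un II-2×II-1: TT|Tt
T/III-2 un II-2×II-1: TT|Tt
T/III-3 un II-2×II-1: TT|Tt
⇒ T over [I-1,I-2,II-1,II-2,III-1,III-2,III-3]: 32 consistent
W/I-1 un ·: WW|Ww
W/I-2 un ·: WW|Ww
W/II-1 un I-1×I-2: WW|Ww
W/II-2 un ·: WW|Ww
W/III-1 un II-2×II-1: WW|Ww
W/III-2 un II-2×II-1: WW|Ww
W/III-3 un II-2×II-1: WW|Ww
⇒ W over [I-1,I-2,II-1,II-2,III-1,III-2,III-3]: 84 consistent

II-1 ∈ {Tt WW, Tt Ww}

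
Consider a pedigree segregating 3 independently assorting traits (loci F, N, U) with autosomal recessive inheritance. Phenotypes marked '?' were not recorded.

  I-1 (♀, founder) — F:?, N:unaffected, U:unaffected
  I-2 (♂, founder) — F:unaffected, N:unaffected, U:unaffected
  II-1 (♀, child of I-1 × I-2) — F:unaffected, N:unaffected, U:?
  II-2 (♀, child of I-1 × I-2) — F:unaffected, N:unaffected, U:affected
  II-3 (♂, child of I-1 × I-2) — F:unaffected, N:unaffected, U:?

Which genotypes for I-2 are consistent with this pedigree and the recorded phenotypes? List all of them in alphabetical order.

I-2 ∈ {FF NN Uu, FF Nn Uu, Ff NN Uu, Ff Nn Uu}

F/I-1 ? ·: FF|Ff|ff
F/I-2 un ·: FF|Ff
F/II-1 un I-1×I-2: FF|Ff
F/II-2 un I-1×I-2: FF|Ff
F/II-3 un I-1×I-2: FF|Ff
⇒ F over [I-1,I-2,II-1,II-2,II-3]: 27 consistent
N/I-1 un ·: NN|Nn
N/I-2 un ·: NN|Nn
N/II-1 un I-1×I-2: NN|Nn
N/II-2 un I-1×I-2: NN|Nn
N/II-3 un I-1×I-2: NN|Nn
⇒ N over [I-1,I-2,II-1,II-2,II-3]: 25 consistent
U/I-1 un ·: Uu
U/I-2 un ·: Uu
U/II-1 ? I-1×I-2: UU|Uu|uu
U/II-2 aff I-1×I-2: uu
U/II-3 ? I-1×I-2: UU|Uu|uu
⇒ U over [I-1,I-2,II-1,II-2,II-3]: 9 consistent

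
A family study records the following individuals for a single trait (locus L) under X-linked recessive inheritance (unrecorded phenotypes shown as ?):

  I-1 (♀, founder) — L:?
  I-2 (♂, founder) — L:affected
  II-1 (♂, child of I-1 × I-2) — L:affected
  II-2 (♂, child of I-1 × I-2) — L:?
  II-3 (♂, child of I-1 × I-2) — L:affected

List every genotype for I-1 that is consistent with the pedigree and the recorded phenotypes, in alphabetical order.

I-1 ∈ {X^LX^l, X^lX^l}

L/I-1 ? ·: X^LX^l|X^lX^l
L/I-2 aff ·: X^lY
L/II-1 aff I-1×I-2: X^lY
L/II-2 ? I-1×I-2: X^LY|X^lY
L/II-3 aff I-1×I-2: X^lY
⇒ L over [I-1,I-2,II-1,II-2,II-3]: 3 consistent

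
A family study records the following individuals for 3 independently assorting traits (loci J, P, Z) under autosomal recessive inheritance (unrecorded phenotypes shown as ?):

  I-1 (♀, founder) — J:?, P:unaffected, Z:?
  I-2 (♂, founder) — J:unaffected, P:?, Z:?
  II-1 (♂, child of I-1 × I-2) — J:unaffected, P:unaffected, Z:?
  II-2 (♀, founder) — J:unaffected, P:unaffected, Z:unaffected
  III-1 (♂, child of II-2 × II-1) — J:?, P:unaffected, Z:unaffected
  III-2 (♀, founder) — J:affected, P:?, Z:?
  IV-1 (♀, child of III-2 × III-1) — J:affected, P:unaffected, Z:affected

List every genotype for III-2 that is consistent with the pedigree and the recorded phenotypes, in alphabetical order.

J/I-1 ? ·: JJ|Jj|jj
J/I-2 un ·: JJ|Jj
J/II-1 un I-1×I-2: JJ|Jj
J/II-2 un ·: JJ|Jj
J/III-1 ? II-2×II-1: Jj|jj
J/III-2 aff ·: jj
J/IV-1 aff III-2×III-1: jj
⇒ J over [I-1,I-2,II-1,II-2,III-1,III-2,IV-1]: 19 consistent
P/I-1 un ·: PP|Pp
P/I-2 ? ·: PP|Pp|pp
P/II-1 un I-1×I-2: PP|Pp
P/II-2 un ·: PP|Pp
P/III-1 un II-2×II-1: PP|Pp
P/III-2 ? ·: PP|Pp|pp
P/IV-1 un III-2×III-1: PP|Pp
⇒ P over [I-1,I-2,II-1,II-2,III-1,III-2,IV-1]: 142 consistent
Z/I-1 ? ·: ZZ|Zz|zz
Z/I-2 ? ·: ZZ|Zz|zz
Z/II-1 ? I-1×I-2: ZZ|Zz|zz
Z/II-2 un ·: ZZ|Zz
Z/III-1 un II-2×II-1: Zz
Z/III-2 ? ·: Zz|zz
Z/IV-1 aff III-2×III-1: zz
⇒ Z over [I-1,I-2,II-1,II-2,III-1,III-2,IV-1]: 52 consistent

III-2 ∈ {jj PP Zz, jj PP zz, jj Pp Zz, jj Pp zz, jj pp Zz, jj pp zz}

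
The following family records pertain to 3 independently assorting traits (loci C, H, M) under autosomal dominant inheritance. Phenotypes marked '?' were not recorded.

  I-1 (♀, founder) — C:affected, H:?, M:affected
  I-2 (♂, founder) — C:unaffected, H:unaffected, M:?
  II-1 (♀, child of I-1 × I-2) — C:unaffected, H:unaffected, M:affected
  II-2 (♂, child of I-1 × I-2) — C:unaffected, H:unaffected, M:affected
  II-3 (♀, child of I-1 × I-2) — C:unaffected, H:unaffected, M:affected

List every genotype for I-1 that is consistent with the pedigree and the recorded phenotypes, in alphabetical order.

I-1 ∈ {Cc Hh MM, Cc Hh Mm, Cc hh MM, Cc hh Mm}

C/I-1 aff ·: Cc
C/I-2 un ·: cc
C/II-1 un I-1×I-2: cc
C/II-2 un I-1×I-2: cc
C/II-3 un I-1×I-2: cc
⇒ C over [I-1,I-2,II-1,II-2,II-3]: 1 consistent
H/I-1 ? ·: hh|Hh
H/I-2 un ·: hh
H/II-1 un I-1×I-2: hh
H/II-2 un I-1×I-2: hh
H/II-3 un I-1×I-2: hh
⇒ H over [I-1,I-2,II-1,II-2,II-3]: 2 consistent
M/I-1 aff ·: Mm|MM
M/I-2 ? ·: mm|Mm|MM
M/II-1 aff I-1×I-2: Mm|MM
M/II-2 aff I-1×I-2: Mm|MM
M/II-3 aff I-1×I-2: Mm|MM
⇒ M over [I-1,I-2,II-1,II-2,II-3]: 27 consistent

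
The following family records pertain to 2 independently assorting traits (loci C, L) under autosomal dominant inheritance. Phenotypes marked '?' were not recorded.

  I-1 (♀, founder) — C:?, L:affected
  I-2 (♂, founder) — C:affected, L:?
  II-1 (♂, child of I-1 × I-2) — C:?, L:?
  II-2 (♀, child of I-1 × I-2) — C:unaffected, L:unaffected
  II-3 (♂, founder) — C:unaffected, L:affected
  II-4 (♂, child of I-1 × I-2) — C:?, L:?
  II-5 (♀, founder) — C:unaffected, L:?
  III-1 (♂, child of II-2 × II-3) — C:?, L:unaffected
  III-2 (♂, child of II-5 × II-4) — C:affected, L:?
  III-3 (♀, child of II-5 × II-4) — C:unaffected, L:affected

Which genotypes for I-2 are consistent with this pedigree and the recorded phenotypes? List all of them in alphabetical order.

C/I-1 ? ·: cc|Cc
C/I-2 aff ·: Cc
C/II-1 ? I-1×I-2: cc|Cc|CC
C/II-2 un I-1×I-2: cc
C/II-3 un ·: cc
C/II-4 ? I-1×I-2: Cc
C/II-5 un ·: cc
C/III-1 ? II-2×II-3: cc
C/III-2 aff II-5×II-4: Cc
C/III-3 un II-5×II-4: cc
⇒ C over [I-1,I-2,II-1,II-2,II-3,II-4,II-5,III-1,III-2,III-3]: 5 consistent
L/I-1 aff ·: Ll
L/I-2 ? ·: ll|Ll
L/II-1 ? I-1×I-2: ll|Ll|LL
L/II-2 un I-1×I-2: ll
L/II-3 aff ·: Ll
L/II-4 ? I-1×I-2: ll|Ll|LL
L/II-5 ? ·: ll|Ll|LL
L/III-1 un II-2×II-3: ll
L/III-2 ? II-5×II-4: ll|Ll|LL
L/III-3 aff II-5×II-4: Ll|LL
⇒ L over [I-1,I-2,II-1,II-2,II-3,II-4,II-5,III-1,III-2,III-3]: 93 consistent

I-2 ∈ {Cc Ll, Cc ll}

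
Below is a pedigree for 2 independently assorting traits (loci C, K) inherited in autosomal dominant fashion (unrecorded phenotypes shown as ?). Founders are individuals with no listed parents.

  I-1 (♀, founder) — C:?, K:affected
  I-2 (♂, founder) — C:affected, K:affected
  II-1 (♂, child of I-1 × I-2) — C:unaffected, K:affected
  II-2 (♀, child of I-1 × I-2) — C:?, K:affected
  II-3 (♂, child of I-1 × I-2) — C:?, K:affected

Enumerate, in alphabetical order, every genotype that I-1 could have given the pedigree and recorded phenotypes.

I-1 ∈ {Cc KK, Cc Kk, cc KK, cc Kk}

C/I-1 ? ·: cc|Cc
C/I-2 aff ·: Cc
C/II-1 un I-1×I-2: cc
C/II-2 ? I-1×I-2: cc|Cc|CC
C/II-3 ? I-1×I-2: cc|Cc|CC
⇒ C over [I-1,I-2,II-1,II-2,II-3]: 13 consistent
K/I-1 aff ·: Kk|KK
K/I-2 aff ·: Kk|KK
K/II-1 aff I-1×I-2: Kk|KK
K/II-2 aff I-1×I-2: Kk|KK
K/II-3 aff I-1×I-2: Kk|KK
⇒ K over [I-1,I-2,II-1,II-2,II-3]: 25 consistent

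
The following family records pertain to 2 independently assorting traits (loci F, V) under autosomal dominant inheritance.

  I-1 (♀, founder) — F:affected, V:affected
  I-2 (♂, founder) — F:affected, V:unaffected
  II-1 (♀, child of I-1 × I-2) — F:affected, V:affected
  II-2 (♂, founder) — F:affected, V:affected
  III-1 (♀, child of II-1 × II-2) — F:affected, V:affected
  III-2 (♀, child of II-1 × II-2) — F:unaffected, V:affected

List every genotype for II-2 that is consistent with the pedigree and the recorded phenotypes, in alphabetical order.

II-2 ∈ {Ff VV, Ff Vv}

F/I-1 aff ·: Ff|FF
F/I-2 aff ·: Ff|FF
F/II-1 aff I-1×I-2: Ff
F/II-2 aff ·: Ff
F/III-1 aff II-1×II-2: Ff|FF
F/III-2 un II-1×II-2: ff
⇒ F over [I-1,I-2,II-1,II-2,III-1,III-2]: 6 consistent
V/I-1 aff ·: Vv|VV
V/I-2 un ·: vv
V/II-1 aff I-1×I-2: Vv
V/II-2 aff ·: Vv|VV
V/III-1 aff II-1×II-2: Vv|VV
V/III-2 aff II-1×II-2: Vv|VV
⇒ V over [I-1,I-2,II-1,II-2,III-1,III-2]: 16 consistent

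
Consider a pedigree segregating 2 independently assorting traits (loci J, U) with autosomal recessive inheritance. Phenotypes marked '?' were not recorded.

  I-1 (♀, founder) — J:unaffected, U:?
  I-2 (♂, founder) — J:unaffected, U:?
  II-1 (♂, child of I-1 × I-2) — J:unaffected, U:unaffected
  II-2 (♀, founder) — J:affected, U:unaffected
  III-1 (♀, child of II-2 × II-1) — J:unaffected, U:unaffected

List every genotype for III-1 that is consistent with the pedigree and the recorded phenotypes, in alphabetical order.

J/I-1 un ·: JJ|Jj
J/I-2 un ·: JJ|Jj
J/II-1 un I-1×I-2: JJ|Jj
J/II-2 aff ·: jj
J/III-1 un II-2×II-1: Jj
⇒ J over [I-1,I-2,II-1,II-2,III-1]: 7 consistent
U/I-1 ? ·: UU|Uu|uu
U/I-2 ? ·: UU|Uu|uu
U/II-1 un I-1×I-2: UU|Uu
U/II-2 un ·: UU|Uu
U/III-1 un II-2×II-1: UU|Uu
⇒ U over [I-1,I-2,II-1,II-2,III-1]: 40 consistent

III-1 ∈ {Jj UU, Jj Uu}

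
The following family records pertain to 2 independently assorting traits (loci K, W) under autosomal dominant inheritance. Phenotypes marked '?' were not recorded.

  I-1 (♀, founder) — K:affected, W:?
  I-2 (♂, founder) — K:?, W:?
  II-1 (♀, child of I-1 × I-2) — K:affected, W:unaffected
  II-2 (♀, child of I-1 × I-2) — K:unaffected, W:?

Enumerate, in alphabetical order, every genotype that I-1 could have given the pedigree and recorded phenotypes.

K/I-1 aff ·: Kk
K/I-2 ? ·: kk|Kk
K/II-1 aff I-1×I-2: Kk|KK
K/II-2 un I-1×I-2: kk
⇒ K over [I-1,I-2,II-1,II-2]: 3 consistent
W/I-1 ? ·: ww|Ww
W/I-2 ? ·: ww|Ww
W/II-1 un I-1×I-2: ww
W/II-2 ? I-1×I-2: ww|Ww|WW
⇒ W over [I-1,I-2,II-1,II-2]: 8 consistent

I-1 ∈ {Kk Ww, Kk ww}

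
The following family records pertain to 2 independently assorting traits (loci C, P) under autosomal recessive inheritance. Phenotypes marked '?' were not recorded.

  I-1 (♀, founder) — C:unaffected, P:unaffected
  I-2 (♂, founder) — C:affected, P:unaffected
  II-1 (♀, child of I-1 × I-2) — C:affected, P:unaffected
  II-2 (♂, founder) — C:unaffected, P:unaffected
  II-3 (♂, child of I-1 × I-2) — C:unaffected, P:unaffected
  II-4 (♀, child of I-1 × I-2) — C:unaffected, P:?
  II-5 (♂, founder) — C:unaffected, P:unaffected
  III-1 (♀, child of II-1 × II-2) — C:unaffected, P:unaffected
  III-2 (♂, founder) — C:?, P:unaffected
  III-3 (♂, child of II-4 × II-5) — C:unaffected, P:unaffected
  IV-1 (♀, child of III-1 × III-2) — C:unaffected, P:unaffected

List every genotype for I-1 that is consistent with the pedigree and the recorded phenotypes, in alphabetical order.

I-1 ∈ {Cc PP, Cc Pp}

C/I-1 un ·: Cc
C/I-2 aff ·: cc
C/II-1 aff I-1×I-2: cc
C/II-2 un ·: CC|Cc
C/II-3 un I-1×I-2: Cc
C/II-4 un I-1×I-2: Cc
C/II-5 un ·: CC|Cc
C/III-1 un II-1×II-2: Cc
C/III-2 ? ·: CC|Cc|cc
C/III-3 un II-4×II-5: CC|Cc
C/IV-1 un III-1×III-2: CC|Cc
⇒ C over [I-1,I-2,II-1,II-2,II-3,II-4,II-5,III-1,III-2,III-3,IV-1]: 40 consistent
P/I-1 un ·: PP|Pp
P/I-2 un ·: PP|Pp
P/II-1 un I-1×I-2: PP|Pp
P/II-2 un ·: PP|Pp
P/II-3 un I-1×I-2: PP|Pp
P/II-4 ? I-1×I-2: PP|Pp|pp
P/II-5 un ·: PP|Pp
P/III-1 un II-1×II-2: PP|Pp
P/III-2 un ·: PP|Pp
P/III-3 un II-4×II-5: PP|Pp
P/IV-1 un III-1×III-2: PP|Pp
⇒ P over [I-1,I-2,II-1,II-2,II-3,II-4,II-5,III-1,III-2,III-3,IV-1]: 1134 consistent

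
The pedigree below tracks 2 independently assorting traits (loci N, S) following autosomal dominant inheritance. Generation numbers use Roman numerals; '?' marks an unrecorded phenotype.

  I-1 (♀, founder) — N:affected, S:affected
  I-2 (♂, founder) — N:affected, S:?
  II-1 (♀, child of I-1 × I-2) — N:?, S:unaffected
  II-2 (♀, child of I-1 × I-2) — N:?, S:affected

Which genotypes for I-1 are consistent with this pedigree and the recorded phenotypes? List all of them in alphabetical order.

I-1 ∈ {NN Ss, Nn Ss}

N/I-1 aff ·: Nn|NN
N/I-2 aff ·: Nn|NN
N/II-1 ? I-1×I-2: nn|Nn|NN
N/II-2 ? I-1×I-2: nn|Nn|NN
⇒ N over [I-1,I-2,II-1,II-2]: 18 consistent
S/I-1 aff ·: Ss
S/I-2 ? ·: ss|Ss
S/II-1 un I-1×I-2: ss
S/II-2 aff I-1×I-2: Ss|SS
⇒ S over [I-1,I-2,II-1,II-2]: 3 consistent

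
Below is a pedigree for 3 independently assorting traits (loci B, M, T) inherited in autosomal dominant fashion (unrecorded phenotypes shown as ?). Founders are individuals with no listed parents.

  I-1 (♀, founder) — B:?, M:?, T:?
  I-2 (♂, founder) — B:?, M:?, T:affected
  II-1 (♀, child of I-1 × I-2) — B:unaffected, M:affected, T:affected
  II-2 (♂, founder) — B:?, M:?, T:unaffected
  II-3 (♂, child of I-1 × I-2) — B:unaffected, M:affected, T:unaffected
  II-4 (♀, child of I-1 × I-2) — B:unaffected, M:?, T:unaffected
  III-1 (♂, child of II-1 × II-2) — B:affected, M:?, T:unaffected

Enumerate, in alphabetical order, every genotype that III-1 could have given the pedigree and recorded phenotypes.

III-1 ∈ {Bb MM tt, Bb Mm tt, Bb mm tt}

B/I-1 ? ·: bb|Bb
B/I-2 ? ·: bb|Bb
B/II-1 un I-1×I-2: bb
B/II-2 ? ·: Bb|BB
B/II-3 un I-1×I-2: bb
B/II-4 un I-1×I-2: bb
B/III-1 aff II-1×II-2: Bb
⇒ B over [I-1,I-2,II-1,II-2,II-3,II-4,III-1]: 8 consistent
M/I-1 ? ·: mm|Mm|MM
M/I-2 ? ·: mm|Mm|MM
M/II-1 aff I-1×I-2: Mm|MM
M/II-2 ? ·: mm|Mm|MM
M/II-3 aff I-1×I-2: Mm|MM
M/II-4 ? I-1×I-2: mm|Mm|MM
M/III-1 ? II-1×II-2: mm|Mm|MM
⇒ M over [I-1,I-2,II-1,II-2,II-3,II-4,III-1]: 200 consistent
T/I-1 ? ·: tt|Tt
T/I-2 aff ·: Tt
T/II-1 aff I-1×I-2: Tt
T/II-2 un ·: tt
T/II-3 un I-1×I-2: tt
T/II-4 un I-1×I-2: tt
T/III-1 un II-1×II-2: tt
⇒ T over [I-1,I-2,II-1,II-2,II-3,II-4,III-1]: 2 consistent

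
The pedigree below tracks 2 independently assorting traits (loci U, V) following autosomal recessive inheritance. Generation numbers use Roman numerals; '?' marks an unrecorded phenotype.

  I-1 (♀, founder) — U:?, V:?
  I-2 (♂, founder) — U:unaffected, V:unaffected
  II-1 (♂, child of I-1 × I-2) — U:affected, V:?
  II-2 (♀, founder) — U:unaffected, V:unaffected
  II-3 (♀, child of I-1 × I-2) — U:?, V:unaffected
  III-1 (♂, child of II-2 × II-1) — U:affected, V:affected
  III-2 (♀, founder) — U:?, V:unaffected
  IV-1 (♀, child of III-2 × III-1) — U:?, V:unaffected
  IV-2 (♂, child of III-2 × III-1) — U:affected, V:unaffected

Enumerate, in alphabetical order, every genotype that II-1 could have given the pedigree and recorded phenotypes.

U/I-1 ? ·: Uu|uu
U/I-2 un ·: Uu
U/II-1 aff I-1×I-2: uu
U/II-2 un ·: Uu
U/II-3 ? I-1×I-2: UU|Uu|uu
U/III-1 aff II-2×II-1: uu
U/III-2 ? ·: Uu|uu
U/IV-1 ? III-2×III-1: Uu|uu
U/IV-2 aff III-2×III-1: uu
⇒ U over [I-1,I-2,II-1,II-2,II-3,III-1,III-2,IV-1,IV-2]: 15 consistent
V/I-1 ? ·: VV|Vv|vv
V/I-2 un ·: VV|Vv
V/II-1 ? I-1×I-2: Vv|vv
V/II-2 un ·: Vv
V/II-3 un I-1×I-2: VV|Vv
V/III-1 aff II-2×II-1: vv
V/III-2 un ·: VV|Vv
V/IV-1 un III-2×III-1: Vv
V/IV-2 un III-2×III-1: Vv
⇒ V over [I-1,I-2,II-1,II-2,II-3,III-1,III-2,IV-1,IV-2]: 22 consistent

II-1 ∈ {uu Vv, uu vv}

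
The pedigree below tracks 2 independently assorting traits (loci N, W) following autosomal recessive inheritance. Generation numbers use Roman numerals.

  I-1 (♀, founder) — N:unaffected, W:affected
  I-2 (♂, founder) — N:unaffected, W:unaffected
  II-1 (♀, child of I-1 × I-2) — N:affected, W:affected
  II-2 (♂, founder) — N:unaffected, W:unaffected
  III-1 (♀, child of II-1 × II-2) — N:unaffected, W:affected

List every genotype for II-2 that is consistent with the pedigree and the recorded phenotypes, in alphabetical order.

II-2 ∈ {NN Ww, Nn Ww}

N/I-1 un ·: Nn
N/I-2 un ·: Nn
N/II-1 aff I-1×I-2: nn
N/II-2 un ·: NN|Nn
N/III-1 un II-1×II-2: Nn
⇒ N over [I-1,I-2,II-1,II-2,III-1]: 2 consistent
W/I-1 aff ·: ww
W/I-2 un ·: Ww
W/II-1 aff I-1×I-2: ww
W/II-2 un ·: Ww
W/III-1 aff II-1×II-2: ww
⇒ W over [I-1,I-2,II-1,II-2,III-1]: 1 consistent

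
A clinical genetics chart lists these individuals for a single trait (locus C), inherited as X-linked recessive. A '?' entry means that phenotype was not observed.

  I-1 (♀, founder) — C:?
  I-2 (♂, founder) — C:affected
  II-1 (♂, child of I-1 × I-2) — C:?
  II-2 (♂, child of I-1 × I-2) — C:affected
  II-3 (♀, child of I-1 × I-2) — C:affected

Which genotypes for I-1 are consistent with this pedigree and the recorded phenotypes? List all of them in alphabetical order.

C/I-1 ? ·: X^CX^c|X^cX^c
C/I-2 aff ·: X^cY
C/II-1 ? I-1×I-2: X^CY|X^cY
C/II-2 aff I-1×I-2: X^cY
C/II-3 aff I-1×I-2: X^cX^c
⇒ C over [I-1,I-2,II-1,II-2,II-3]: 3 consistent

I-1 ∈ {X^CX^c, X^cX^c}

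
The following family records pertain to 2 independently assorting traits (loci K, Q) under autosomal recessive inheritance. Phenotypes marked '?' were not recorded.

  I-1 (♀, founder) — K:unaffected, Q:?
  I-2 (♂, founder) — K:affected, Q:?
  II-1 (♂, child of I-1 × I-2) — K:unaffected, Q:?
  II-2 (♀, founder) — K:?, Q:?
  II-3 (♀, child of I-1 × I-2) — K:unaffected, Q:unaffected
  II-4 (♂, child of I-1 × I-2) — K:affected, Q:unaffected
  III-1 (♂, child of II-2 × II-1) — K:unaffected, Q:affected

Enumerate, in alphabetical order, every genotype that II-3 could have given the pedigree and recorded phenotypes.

K/I-1 un ·: Kk
K/I-2 aff ·: kk
K/II-1 un I-1×I-2: Kk
K/II-2 ? ·: KK|Kk|kk
K/II-3 un I-1×I-2: Kk
K/II-4 aff I-1×I-2: kk
K/III-1 un II-2×II-1: KK|Kk
⇒ K over [I-1,I-2,II-1,II-2,II-3,II-4,III-1]: 5 consistent
Q/I-1 ? ·: QQ|Qq|qq
Q/I-2 ? ·: QQ|Qq|qq
Q/II-1 ? I-1×I-2: Qq|qq
Q/II-2 ? ·: Qq|qq
Q/II-3 un I-1×I-2: QQ|Qq
Q/II-4 un I-1×I-2: QQ|Qq
Q/III-1 aff II-2×II-1: qq
⇒ Q over [I-1,I-2,II-1,II-2,II-3,II-4,III-1]: 44 consistent

II-3 ∈ {Kk QQ, Kk Qq}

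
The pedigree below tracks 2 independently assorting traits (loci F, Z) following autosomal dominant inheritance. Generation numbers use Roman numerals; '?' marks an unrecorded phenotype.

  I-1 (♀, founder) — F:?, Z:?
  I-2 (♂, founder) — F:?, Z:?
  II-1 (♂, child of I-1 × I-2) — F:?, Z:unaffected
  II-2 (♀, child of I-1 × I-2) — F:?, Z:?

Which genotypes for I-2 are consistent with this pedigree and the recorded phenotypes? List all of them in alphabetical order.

I-2 ∈ {FF Zz, FF zz, Ff Zz, Ff zz, ff Zz, ff zz}

F/I-1 ? ·: ff|Ff|FF
F/I-2 ? ·: ff|Ff|FF
F/II-1 ? I-1×I-2: ff|Ff|FF
F/II-2 ? I-1×I-2: ff|Ff|FF
⇒ F over [I-1,I-2,II-1,II-2]: 29 consistent
Z/I-1 ? ·: zz|Zz
Z/I-2 ? ·: zz|Zz
Z/II-1 un I-1×I-2: zz
Z/II-2 ? I-1×I-2: zz|Zz|ZZ
⇒ Z over [I-1,I-2,II-1,II-2]: 8 consistent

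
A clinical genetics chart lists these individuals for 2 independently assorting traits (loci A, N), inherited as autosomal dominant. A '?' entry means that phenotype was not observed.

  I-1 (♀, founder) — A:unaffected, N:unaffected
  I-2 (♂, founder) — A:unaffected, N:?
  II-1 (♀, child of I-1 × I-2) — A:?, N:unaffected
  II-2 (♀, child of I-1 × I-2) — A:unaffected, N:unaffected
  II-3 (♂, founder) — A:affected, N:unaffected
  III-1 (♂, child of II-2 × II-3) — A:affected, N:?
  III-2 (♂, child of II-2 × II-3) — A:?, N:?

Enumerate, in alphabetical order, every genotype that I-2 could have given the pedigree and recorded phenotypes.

I-2 ∈ {aa Nn, aa nn}

A/I-1 un ·: aa
A/I-2 un ·: aa
A/II-1 ? I-1×I-2: aa
A/II-2 un I-1×I-2: aa
A/II-3 aff ·: Aa|AA
A/III-1 aff II-2×II-3: Aa
A/III-2 ? II-2×II-3: aa|Aa
⇒ A over [I-1,I-2,II-1,II-2,II-3,III-1,III-2]: 3 consistent
N/I-1 un ·: nn
N/I-2 ? ·: nn|Nn
N/II-1 un I-1×I-2: nn
N/II-2 un I-1×I-2: nn
N/II-3 un ·: nn
N/III-1 ? II-2×II-3: nn
N/III-2 ? II-2×II-3: nn
⇒ N over [I-1,I-2,II-1,II-2,II-3,III-1,III-2]: 2 consistent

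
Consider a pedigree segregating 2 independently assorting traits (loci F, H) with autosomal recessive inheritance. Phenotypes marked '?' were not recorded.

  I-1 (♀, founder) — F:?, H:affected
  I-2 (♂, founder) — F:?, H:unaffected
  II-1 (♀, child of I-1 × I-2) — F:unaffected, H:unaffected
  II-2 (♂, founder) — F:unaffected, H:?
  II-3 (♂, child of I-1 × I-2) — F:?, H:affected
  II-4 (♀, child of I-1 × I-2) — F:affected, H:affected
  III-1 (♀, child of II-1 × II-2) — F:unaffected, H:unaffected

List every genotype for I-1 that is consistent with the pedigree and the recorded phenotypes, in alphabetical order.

F/I-1 ? ·: Ff|ff
F/I-2 ? ·: Ff|ff
F/II-1 un I-1×I-2: FF|Ff
F/II-2 un ·: FF|Ff
F/II-3 ? I-1×I-2: FF|Ff|ff
F/II-4 aff I-1×I-2: ff
F/III-1 un II-1×II-2: FF|Ff
⇒ F over [I-1,I-2,II-1,II-2,II-3,II-4,III-1]: 37 consistent
H/I-1 aff ·: hh
H/I-2 un ·: Hh
H/II-1 un I-1×I-2: Hh
H/II-2 ? ·: HH|Hh|hh
H/II-3 aff I-1×I-2: hh
H/II-4 aff I-1×I-2: hh
H/III-1 un II-1×II-2: HH|Hh
⇒ H over [I-1,I-2,II-1,II-2,II-3,II-4,III-1]: 5 consistent

I-1 ∈ {Ff hh, ff hh}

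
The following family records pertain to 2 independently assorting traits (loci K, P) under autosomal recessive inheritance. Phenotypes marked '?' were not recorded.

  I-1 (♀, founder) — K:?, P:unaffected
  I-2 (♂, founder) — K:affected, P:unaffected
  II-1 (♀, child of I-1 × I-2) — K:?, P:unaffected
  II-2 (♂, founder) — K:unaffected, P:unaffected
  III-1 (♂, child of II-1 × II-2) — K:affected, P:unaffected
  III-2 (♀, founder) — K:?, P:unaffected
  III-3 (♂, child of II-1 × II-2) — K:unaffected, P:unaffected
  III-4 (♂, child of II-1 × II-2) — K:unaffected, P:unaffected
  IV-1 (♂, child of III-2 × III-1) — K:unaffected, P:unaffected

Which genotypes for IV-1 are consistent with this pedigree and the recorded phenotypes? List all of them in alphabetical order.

K/I-1 ? ·: KK|Kk|kk
K/I-2 aff ·: kk
K/II-1 ? I-1×I-2: Kk|kk
K/II-2 un ·: Kk
K/III-1 aff II-1×II-2: kk
K/III-2 ? ·: KK|Kk
K/III-3 un II-1×II-2: KK|Kk
K/III-4 un II-1×II-2: KK|Kk
K/IV-1 un III-2×III-1: Kk
⇒ K over [I-1,I-2,II-1,II-2,III-1,III-2,III-3,III-4,IV-1]: 20 consistent
P/I-1 un ·: PP|Pp
P/I-2 un ·: PP|Pp
P/II-1 un I-1×I-2: PP|Pp
P/II-2 un ·: PP|Pp
P/III-1 un II-1×II-2: PP|Pp
P/III-2 un ·: PP|Pp
P/III-3 un II-1×II-2: PP|Pp
P/III-4 un II-1×II-2: PP|Pp
P/IV-1 un III-2×III-1: PP|Pp
⇒ P over [I-1,I-2,II-1,II-2,III-1,III-2,III-3,III-4,IV-1]: 292 consistent

IV-1 ∈ {Kk PP, Kk Pp}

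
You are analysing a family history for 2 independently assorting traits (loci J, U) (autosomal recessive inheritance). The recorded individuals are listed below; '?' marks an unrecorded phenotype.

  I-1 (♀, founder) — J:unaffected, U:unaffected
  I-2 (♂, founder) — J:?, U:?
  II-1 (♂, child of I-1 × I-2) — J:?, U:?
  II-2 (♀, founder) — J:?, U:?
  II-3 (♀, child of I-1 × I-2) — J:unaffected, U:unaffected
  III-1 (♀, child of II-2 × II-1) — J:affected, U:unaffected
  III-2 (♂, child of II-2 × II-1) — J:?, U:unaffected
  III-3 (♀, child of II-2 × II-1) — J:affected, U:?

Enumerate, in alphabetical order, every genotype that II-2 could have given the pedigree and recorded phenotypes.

II-2 ∈ {Jj UU, Jj Uu, Jj uu, jj UU, jj Uu, jj uu}

J/I-1 un ·: JJ|Jj
J/I-2 ? ·: JJ|Jj|jj
J/II-1 ? I-1×I-2: Jj|jj
J/II-2 ? ·: Jj|jj
J/II-3 un I-1×I-2: JJ|Jj
J/III-1 aff II-2×II-1: jj
J/III-2 ? II-2×II-1: JJ|Jj|jj
J/III-3 aff II-2×II-1: jj
⇒ J over [I-1,I-2,II-1,II-2,II-3,III-1,III-2,III-3]: 49 consistent
U/I-1 un ·: UU|Uu
U/I-2 ? ·: UU|Uu|uu
U/II-1 ? I-1×I-2: UU|Uu|uu
U/II-2 ? ·: UU|Uu|uu
U/II-3 un I-1×I-2: UU|Uu
U/III-1 un II-2×II-1: UU|Uu
U/III-2 un II-2×II-1: UU|Uu
U/III-3 ? II-2×II-1: UU|Uu|uu
⇒ U over [I-1,I-2,II-1,II-2,II-3,III-1,III-2,III-3]: 255 consistent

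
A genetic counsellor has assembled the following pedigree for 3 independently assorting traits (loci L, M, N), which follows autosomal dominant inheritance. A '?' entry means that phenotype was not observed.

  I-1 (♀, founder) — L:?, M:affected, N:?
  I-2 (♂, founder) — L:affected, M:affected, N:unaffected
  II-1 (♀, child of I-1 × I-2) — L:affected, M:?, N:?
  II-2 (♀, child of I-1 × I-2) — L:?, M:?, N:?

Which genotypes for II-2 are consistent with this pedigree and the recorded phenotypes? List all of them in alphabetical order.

L/I-1 ? ·: ll|Ll|LL
L/I-2 aff ·: Ll|LL
L/II-1 aff I-1×I-2: Ll|LL
L/II-2 ? I-1×I-2: ll|Ll|LL
⇒ L over [I-1,I-2,II-1,II-2]: 18 consistent
M/I-1 aff ·: Mm|MM
M/I-2 aff ·: Mm|MM
M/II-1 ? I-1×I-2: mm|Mm|MM
M/II-2 ? I-1×I-2: mm|Mm|MM
⇒ M over [I-1,I-2,II-1,II-2]: 18 consistent
N/I-1 ? ·: nn|Nn|NN
N/I-2 un ·: nn
N/II-1 ? I-1×I-2: nn|Nn
N/II-2 ? I-1×I-2: nn|Nn
⇒ N over [I-1,I-2,II-1,II-2]: 6 consistent

II-2 ∈ {LL MM Nn, LL MM nn, LL Mm Nn, LL Mm nn, LL mm Nn, LL mm nn, Ll MM Nn, Ll MM nn, Ll Mm Nn, Ll Mm nn, Ll mm Nn, Ll mm nn, ll MM Nn, ll MM nn, ll Mm Nn, ll Mm nn, ll mm Nn, ll mm nn}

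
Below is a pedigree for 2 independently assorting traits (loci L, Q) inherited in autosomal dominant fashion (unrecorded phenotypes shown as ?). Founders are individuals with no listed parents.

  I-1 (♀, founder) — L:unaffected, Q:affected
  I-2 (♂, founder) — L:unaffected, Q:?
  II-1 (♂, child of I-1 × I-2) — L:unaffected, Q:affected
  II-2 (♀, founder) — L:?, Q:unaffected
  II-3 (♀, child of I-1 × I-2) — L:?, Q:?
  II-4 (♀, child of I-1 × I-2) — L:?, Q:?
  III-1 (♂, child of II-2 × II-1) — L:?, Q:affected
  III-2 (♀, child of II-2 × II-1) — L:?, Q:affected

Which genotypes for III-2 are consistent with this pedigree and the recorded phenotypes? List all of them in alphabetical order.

III-2 ∈ {Ll Qq, ll Qq}

L/I-1 un ·: ll
L/I-2 un ·: ll
L/II-1 un I-1×I-2: ll
L/II-2 ? ·: ll|Ll|LL
L/II-3 ? I-1×I-2: ll
L/II-4 ? I-1×I-2: ll
L/III-1 ? II-2×II-1: ll|Ll
L/III-2 ? II-2×II-1: ll|Ll
⇒ L over [I-1,I-2,II-1,II-2,II-3,II-4,III-1,III-2]: 6 consistent
Q/I-1 aff ·: Qq|QQ
Q/I-2 ? ·: qq|Qq|QQ
Q/II-1 aff I-1×I-2: Qq|QQ
Q/II-2 un ·: qq
Q/II-3 ? I-1×I-2: qq|Qq|QQ
Q/II-4 ? I-1×I-2: qq|Qq|QQ
Q/III-1 aff II-2×II-1: Qq
Q/III-2 aff II-2×II-1: Qq
⇒ Q over [I-1,I-2,II-1,II-2,II-3,II-4,III-1,III-2]: 40 consistent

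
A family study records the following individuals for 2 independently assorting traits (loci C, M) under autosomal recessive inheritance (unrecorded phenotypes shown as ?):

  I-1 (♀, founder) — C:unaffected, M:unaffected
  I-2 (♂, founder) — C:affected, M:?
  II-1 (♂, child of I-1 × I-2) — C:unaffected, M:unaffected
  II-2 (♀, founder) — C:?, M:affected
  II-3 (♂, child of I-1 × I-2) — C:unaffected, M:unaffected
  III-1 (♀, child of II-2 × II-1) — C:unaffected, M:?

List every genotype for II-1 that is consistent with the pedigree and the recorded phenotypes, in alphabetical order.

C/I-1 un ·: CC|Cc
C/I-2 aff ·: cc
C/II-1 un I-1×I-2: Cc
C/II-2 ? ·: CC|Cc|cc
C/II-3 un I-1×I-2: Cc
C/III-1 un II-2×II-1: CC|Cc
⇒ C over [I-1,I-2,II-1,II-2,II-3,III-1]: 10 consistent
M/I-1 un ·: MM|Mm
M/I-2 ? ·: MM|Mm|mm
M/II-1 un I-1×I-2: MM|Mm
M/II-2 aff ·: mm
M/II-3 un I-1×I-2: MM|Mm
M/III-1 ? II-2×II-1: Mm|mm
⇒ M over [I-1,I-2,II-1,II-2,II-3,III-1]: 23 consistent

II-1 ∈ {Cc MM, Cc Mm}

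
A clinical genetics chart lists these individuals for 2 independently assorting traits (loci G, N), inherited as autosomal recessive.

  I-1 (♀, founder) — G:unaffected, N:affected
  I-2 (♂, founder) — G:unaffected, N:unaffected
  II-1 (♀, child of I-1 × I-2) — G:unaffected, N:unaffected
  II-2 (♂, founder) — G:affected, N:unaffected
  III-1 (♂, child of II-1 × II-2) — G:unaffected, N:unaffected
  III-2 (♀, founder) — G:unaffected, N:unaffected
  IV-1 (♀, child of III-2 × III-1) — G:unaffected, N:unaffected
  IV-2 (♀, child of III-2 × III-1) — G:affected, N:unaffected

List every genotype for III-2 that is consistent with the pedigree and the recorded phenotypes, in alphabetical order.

G/I-1 un ·: GG|Gg
G/I-2 un ·: GG|Gg
G/II-1 un I-1×I-2: GG|Gg
G/II-2 aff ·: gg
G/III-1 un II-1×II-2: Gg
G/III-2 un ·: Gg
G/IV-1 un III-2×III-1: GG|Gg
G/IV-2 aff III-2×III-1: gg
⇒ G over [I-1,I-2,II-1,II-2,III-1,III-2,IV-1,IV-2]: 14 consistent
N/I-1 aff ·: nn
N/I-2 un ·: NN|Nn
N/II-1 un I-1×I-2: Nn
N/II-2 un ·: NN|Nn
N/III-1 un II-1×II-2: NN|Nn
N/III-2 un ·: NN|Nn
N/IV-1 un III-2×III-1: NN|Nn
N/IV-2 un III-2×III-1: NN|Nn
⇒ N over [I-1,I-2,II-1,II-2,III-1,III-2,IV-1,IV-2]: 52 consistent

III-2 ∈ {Gg NN, Gg Nn}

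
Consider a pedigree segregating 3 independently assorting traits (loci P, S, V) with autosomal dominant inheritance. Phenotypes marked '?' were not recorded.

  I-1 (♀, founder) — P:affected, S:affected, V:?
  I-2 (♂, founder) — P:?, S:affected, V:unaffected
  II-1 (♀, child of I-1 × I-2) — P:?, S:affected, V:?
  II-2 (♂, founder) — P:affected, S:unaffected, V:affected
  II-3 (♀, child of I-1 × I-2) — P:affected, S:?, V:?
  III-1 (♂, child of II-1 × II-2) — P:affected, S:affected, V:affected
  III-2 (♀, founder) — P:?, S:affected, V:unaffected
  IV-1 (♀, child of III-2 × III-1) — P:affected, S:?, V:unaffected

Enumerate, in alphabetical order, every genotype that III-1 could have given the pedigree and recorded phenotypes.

P/I-1 aff ·: Pp|PP
P/I-2 ? ·: pp|Pp|PP
P/II-1 ? I-1×I-2: pp|Pp|PP
P/II-2 aff ·: Pp|PP
P/II-3 aff I-1×I-2: Pp|PP
P/III-1 aff II-1×II-2: Pp|PP
P/III-2 ? ·: pp|Pp|PP
P/IV-1 aff III-2×III-1: Pp|PP
⇒ P over [I-1,I-2,II-1,II-2,II-3,III-1,III-2,IV-1]: 265 consistent
S/I-1 aff ·: Ss|SS
S/I-2 aff ·: Ss|SS
S/II-1 aff I-1×I-2: Ss|SS
S/II-2 un ·: ss
S/II-3 ? I-1×I-2: ss|Ss|SS
S/III-1 aff II-1×II-2: Ss
S/III-2 aff ·: Ss|SS
S/IV-1 ? III-2×III-1: ss|Ss|SS
⇒ S over [I-1,I-2,II-1,II-2,II-3,III-1,III-2,IV-1]: 75 consistent
V/I-1 ? ·: vv|Vv|VV
V/I-2 un ·: vv
V/II-1 ? I-1×I-2: vv|Vv
V/II-2 aff ·: Vv|VV
V/II-3 ? I-1×I-2: vv|Vv
V/III-1 aff II-1×II-2: Vv
V/III-2 un ·: vv
V/IV-1 un III-2×III-1: vv
⇒ V over [I-1,I-2,II-1,II-2,II-3,III-1,III-2,IV-1]: 12 consistent

III-1 ∈ {PP Ss Vv, Pp Ss Vv}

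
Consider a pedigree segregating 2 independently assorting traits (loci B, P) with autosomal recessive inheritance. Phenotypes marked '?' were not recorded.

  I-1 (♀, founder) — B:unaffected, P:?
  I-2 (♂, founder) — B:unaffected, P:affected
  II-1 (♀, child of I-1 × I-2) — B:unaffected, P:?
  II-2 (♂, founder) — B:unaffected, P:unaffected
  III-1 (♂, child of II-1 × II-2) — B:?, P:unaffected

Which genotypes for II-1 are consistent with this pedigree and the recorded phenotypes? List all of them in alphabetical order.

II-1 ∈ {BB Pp, BB pp, Bb Pp, Bb pp}

B/I-1 un ·: BB|Bb
B/I-2 un ·: BB|Bb
B/II-1 un I-1×I-2: BB|Bb
B/II-2 un ·: BB|Bb
B/III-1 ? II-1×II-2: BB|Bb|bb
⇒ B over [I-1,I-2,II-1,II-2,III-1]: 27 consistent
P/I-1 ? ·: PP|Pp|pp
P/I-2 aff ·: pp
P/II-1 ? I-1×I-2: Pp|pp
P/II-2 un ·: PP|Pp
P/III-1 un II-1×II-2: PP|Pp
⇒ P over [I-1,I-2,II-1,II-2,III-1]: 12 consistent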